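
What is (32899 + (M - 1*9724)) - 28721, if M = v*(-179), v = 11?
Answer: -7515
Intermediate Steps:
M = -1969 (M = 11*(-179) = -1969)
(32899 + (M - 1*9724)) - 28721 = (32899 + (-1969 - 1*9724)) - 28721 = (32899 + (-1969 - 9724)) - 28721 = (32899 - 11693) - 28721 = 21206 - 28721 = -7515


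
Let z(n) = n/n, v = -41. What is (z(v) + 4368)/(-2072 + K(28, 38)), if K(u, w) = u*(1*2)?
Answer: -4369/2016 ≈ -2.1672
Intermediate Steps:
z(n) = 1
K(u, w) = 2*u (K(u, w) = u*2 = 2*u)
(z(v) + 4368)/(-2072 + K(28, 38)) = (1 + 4368)/(-2072 + 2*28) = 4369/(-2072 + 56) = 4369/(-2016) = 4369*(-1/2016) = -4369/2016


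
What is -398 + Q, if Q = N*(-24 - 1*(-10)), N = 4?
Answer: -454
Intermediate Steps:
Q = -56 (Q = 4*(-24 - 1*(-10)) = 4*(-24 + 10) = 4*(-14) = -56)
-398 + Q = -398 - 56 = -454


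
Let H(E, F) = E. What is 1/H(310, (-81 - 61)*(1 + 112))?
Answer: 1/310 ≈ 0.0032258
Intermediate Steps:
1/H(310, (-81 - 61)*(1 + 112)) = 1/310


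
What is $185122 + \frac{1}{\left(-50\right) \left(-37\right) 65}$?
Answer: $\frac{22260920501}{120250} \approx 1.8512 \cdot 10^{5}$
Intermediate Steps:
$185122 + \frac{1}{\left(-50\right) \left(-37\right) 65} = 185122 + \frac{1}{1850 \cdot 65} = 185122 + \frac{1}{120250} = \frac{22260920501}{120250}$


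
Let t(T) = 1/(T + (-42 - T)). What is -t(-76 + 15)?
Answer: 1/42 ≈ 0.023810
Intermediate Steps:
t(T) = -1/42 (t(T) = 1/(-42) = -1/42)
-t(-76 + 15) = -1*(-1/42) = 1/42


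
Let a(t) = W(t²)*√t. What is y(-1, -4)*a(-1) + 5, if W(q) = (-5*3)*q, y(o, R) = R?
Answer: 5 + 60*I ≈ 5.0 + 60.0*I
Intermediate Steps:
W(q) = -15*q
a(t) = -15*t^(5/2) (a(t) = (-15*t²)*√t = -15*t^(5/2))
y(-1, -4)*a(-1) + 5 = -(-60)*(-1)^(5/2) + 5 = -(-60)*I + 5 = 60*I + 5 = 5 + 60*I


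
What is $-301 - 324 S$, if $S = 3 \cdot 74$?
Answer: $-72229$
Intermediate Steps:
$S = 222$
$-301 - 324 S = -301 - 71928 = -72229$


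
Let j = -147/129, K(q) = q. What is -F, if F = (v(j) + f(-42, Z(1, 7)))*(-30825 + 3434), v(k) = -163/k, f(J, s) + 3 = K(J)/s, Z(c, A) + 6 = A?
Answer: 2685436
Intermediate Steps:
Z(c, A) = -6 + A
j = -49/43 (j = -147*1/129 = -49/43 ≈ -1.1395)
f(J, s) = -3 + J/s
F = -2685436 (F = (-163/(-49/43) + (-3 - 42/(-6 + 7)))*(-30825 + 3434) = (-163*(-43/49) + (-3 - 42/1))*(-27391) = (7009/49 + (-3 - 42*1))*(-27391) = (7009/49 + (-3 - 42))*(-27391) = (7009/49 - 45)*(-27391) = (4804/49)*(-27391) = -2685436)
-F = -1*(-2685436) = 2685436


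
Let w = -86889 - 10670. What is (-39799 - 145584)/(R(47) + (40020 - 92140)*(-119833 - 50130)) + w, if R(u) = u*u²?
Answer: -864233755975480/8858575383 ≈ -97559.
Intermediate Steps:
R(u) = u³
w = -97559
(-39799 - 145584)/(R(47) + (40020 - 92140)*(-119833 - 50130)) + w = (-39799 - 145584)/(47³ + (40020 - 92140)*(-119833 - 50130)) - 97559 = -185383/(103823 - 52120*(-169963)) - 97559 = -185383/(103823 + 8858471560) - 97559 = -185383/8858575383 - 97559 = -864233755975480/8858575383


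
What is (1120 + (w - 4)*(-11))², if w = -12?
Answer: 1679616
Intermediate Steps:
(1120 + (w - 4)*(-11))² = (1120 + (-12 - 4)*(-11))² = (1120 - 16*(-11))² = (1120 + 176)² = 1296² = 1679616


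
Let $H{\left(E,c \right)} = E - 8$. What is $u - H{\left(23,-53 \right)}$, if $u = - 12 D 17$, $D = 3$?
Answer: $-627$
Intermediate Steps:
$H{\left(E,c \right)} = -8 + E$
$u = -612$ ($u = \left(-12\right) 3 \cdot 17 = \left(-36\right) 17 = -612$)
$u - H{\left(23,-53 \right)} = -612 - \left(-8 + 23\right) = -612 - 15 = -627$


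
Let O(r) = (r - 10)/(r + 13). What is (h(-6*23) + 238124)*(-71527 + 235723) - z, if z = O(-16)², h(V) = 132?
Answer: 352086138908/9 ≈ 3.9121e+10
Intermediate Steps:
O(r) = (-10 + r)/(13 + r)
z = 676/9 (z = ((-10 - 16)/(13 - 16))² = (-26/(-3))² = (-⅓*(-26))² = (26/3)² = 676/9 ≈ 75.111)
(h(-6*23) + 238124)*(-71527 + 235723) - z = (132 + 238124)*(-71527 + 235723) - 1*676/9 = 238256*164196 - 676/9 = 39120682176 - 676/9 = 352086138908/9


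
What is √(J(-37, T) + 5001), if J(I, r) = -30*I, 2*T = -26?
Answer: 3*√679 ≈ 78.173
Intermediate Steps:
T = -13 (T = (½)*(-26) = -13)
√(J(-37, T) + 5001) = √(-30*(-37) + 5001) = √(1110 + 5001) = √6111 = 3*√679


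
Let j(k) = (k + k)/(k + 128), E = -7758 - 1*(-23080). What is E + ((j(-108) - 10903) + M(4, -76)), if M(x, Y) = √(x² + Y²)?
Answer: 22041/5 + 4*√362 ≈ 4484.3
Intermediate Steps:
M(x, Y) = √(Y² + x²)
E = 15322 (E = -7758 + 23080 = 15322)
j(k) = 2*k/(128 + k) (j(k) = (2*k)/(128 + k) = 2*k/(128 + k))
E + ((j(-108) - 10903) + M(4, -76)) = 15322 + ((2*(-108)/(128 - 108) - 10903) + √((-76)² + 4²)) = 15322 + ((2*(-108)/20 - 10903) + √(5776 + 16)) = 15322 + ((2*(-108)*(1/20) - 10903) + √5792) = 15322 + ((-54/5 - 10903) + 4*√362) = 15322 + (-54569/5 + 4*√362) = 22041/5 + 4*√362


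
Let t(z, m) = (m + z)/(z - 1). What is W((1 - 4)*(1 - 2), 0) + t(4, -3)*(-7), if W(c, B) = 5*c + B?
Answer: 38/3 ≈ 12.667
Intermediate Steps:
t(z, m) = (m + z)/(-1 + z)
W(c, B) = B + 5*c
W((1 - 4)*(1 - 2), 0) + t(4, -3)*(-7) = (0 + 5*((1 - 4)*(1 - 2))) + ((-3 + 4)/(-1 + 4))*(-7) = (0 + 5*(-3*(-1))) + (1/3)*(-7) = (0 + 5*3) + ((⅓)*1)*(-7) = (0 + 15) + (⅓)*(-7) = 15 - 7/3 = 38/3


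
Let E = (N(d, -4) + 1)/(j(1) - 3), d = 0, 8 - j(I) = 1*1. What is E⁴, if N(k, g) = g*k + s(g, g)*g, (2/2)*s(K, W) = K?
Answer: 83521/256 ≈ 326.25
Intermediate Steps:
j(I) = 7 (j(I) = 8 - 1 = 7)
s(K, W) = K
N(k, g) = g² + g*k (N(k, g) = g*k + g*g = g*k + g² = g² + g*k)
E = 17/4 (E = (-4*(-4 + 0) + 1)/(7 - 3) = (-4*(-4) + 1)/4 = (16 + 1)*(¼) = 17*(¼) = 17/4 ≈ 4.2500)
E⁴ = (17/4)⁴ = 83521/256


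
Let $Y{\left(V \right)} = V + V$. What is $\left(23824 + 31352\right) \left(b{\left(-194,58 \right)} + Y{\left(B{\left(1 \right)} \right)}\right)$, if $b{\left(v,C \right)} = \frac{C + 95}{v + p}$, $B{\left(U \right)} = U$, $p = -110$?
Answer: $\frac{165165}{2} \approx 82583.0$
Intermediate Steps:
$Y{\left(V \right)} = 2 V$
$b{\left(v,C \right)} = \frac{95 + C}{-110 + v}$ ($b{\left(v,C \right)} = \frac{C + 95}{v - 110} = \frac{95 + C}{-110 + v}$)
$\left(23824 + 31352\right) \left(b{\left(-194,58 \right)} + Y{\left(B{\left(1 \right)} \right)}\right) = \left(23824 + 31352\right) \left(\frac{95 + 58}{-110 - 194} + 2 \cdot 1\right) = 55176 \left(\frac{1}{-304} \cdot 153 + 2\right) = 55176 \left(\left(- \frac{1}{304}\right) 153 + 2\right) = 55176 \left(- \frac{153}{304} + 2\right) = 55176 \cdot \frac{455}{304} = \frac{165165}{2}$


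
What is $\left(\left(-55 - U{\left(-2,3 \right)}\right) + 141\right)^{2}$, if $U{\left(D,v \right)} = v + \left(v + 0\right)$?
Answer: $6400$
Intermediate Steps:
$U{\left(D,v \right)} = 2 v$ ($U{\left(D,v \right)} = v + v = 2 v$)
$\left(\left(-55 - U{\left(-2,3 \right)}\right) + 141\right)^{2} = \left(\left(-55 - 2 \cdot 3\right) + 141\right)^{2} = \left(\left(-55 - 6\right) + 141\right)^{2} = \left(-61 + 141\right)^{2} = 80^{2} = 6400$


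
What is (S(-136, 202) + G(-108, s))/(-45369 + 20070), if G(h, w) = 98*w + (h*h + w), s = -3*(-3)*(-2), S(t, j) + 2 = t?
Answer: -3248/8433 ≈ -0.38515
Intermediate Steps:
S(t, j) = -2 + t
s = -18 (s = 9*(-2) = -18)
G(h, w) = h² + 99*w (G(h, w) = 98*w + (h² + w) = 98*w + (w + h²) = h² + 99*w)
(S(-136, 202) + G(-108, s))/(-45369 + 20070) = ((-2 - 136) + ((-108)² + 99*(-18)))/(-45369 + 20070) = (-138 + (11664 - 1782))/(-25299) = (-138 + 9882)*(-1/25299) = 9744*(-1/25299) = -3248/8433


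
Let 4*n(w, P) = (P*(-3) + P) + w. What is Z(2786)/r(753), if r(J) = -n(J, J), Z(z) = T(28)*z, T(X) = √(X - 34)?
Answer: 11144*I*√6/753 ≈ 36.251*I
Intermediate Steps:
n(w, P) = -P/2 + w/4 (n(w, P) = ((P*(-3) + P) + w)/4 = ((-3*P + P) + w)/4 = (-2*P + w)/4 = (w - 2*P)/4 = -P/2 + w/4)
T(X) = √(-34 + X)
Z(z) = I*z*√6 (Z(z) = √(-34 + 28)*z = √(-6)*z = (I*√6)*z = I*z*√6)
r(J) = J/4 (r(J) = -(-J/2 + J/4) = -(-1)*J/4 = J/4)
Z(2786)/r(753) = (I*2786*√6)/(((¼)*753)) = (2786*I*√6)/(753/4) = (2786*I*√6)*(4/753) = 11144*I*√6/753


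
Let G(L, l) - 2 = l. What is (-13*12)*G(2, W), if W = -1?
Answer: -156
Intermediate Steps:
G(L, l) = 2 + l
(-13*12)*G(2, W) = (-13*12)*(2 - 1) = -156*1 = -156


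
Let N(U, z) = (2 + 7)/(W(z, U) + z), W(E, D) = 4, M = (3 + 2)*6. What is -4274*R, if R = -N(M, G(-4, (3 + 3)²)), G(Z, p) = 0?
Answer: 19233/2 ≈ 9616.5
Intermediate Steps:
M = 30 (M = 5*6 = 30)
N(U, z) = 9/(4 + z) (N(U, z) = (2 + 7)/(4 + z) = 9/(4 + z))
R = -9/4 (R = -9/(4 + 0) = -9/4 ≈ -2.2500)
-4274*R = -4274*(-9/4) = 19233/2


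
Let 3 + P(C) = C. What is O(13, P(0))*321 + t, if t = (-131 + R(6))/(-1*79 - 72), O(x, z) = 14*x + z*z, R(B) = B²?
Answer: 9258056/151 ≈ 61312.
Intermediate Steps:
P(C) = -3 + C
O(x, z) = z² + 14*x (O(x, z) = 14*x + z² = z² + 14*x)
t = 95/151 (t = (-131 + 6²)/(-1*79 - 72) = (-131 + 36)/(-79 - 72) = -95/(-151) = -95*(-1/151) = 95/151 ≈ 0.62914)
O(13, P(0))*321 + t = ((-3 + 0)² + 14*13)*321 + 95/151 = ((-3)² + 182)*321 + 95/151 = (9 + 182)*321 + 95/151 = 191*321 + 95/151 = 61311 + 95/151 = 9258056/151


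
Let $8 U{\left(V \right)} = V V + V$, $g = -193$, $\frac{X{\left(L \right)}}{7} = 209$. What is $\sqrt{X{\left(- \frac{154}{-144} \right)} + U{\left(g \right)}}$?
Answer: $\sqrt{6095} \approx 78.07$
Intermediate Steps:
$X{\left(L \right)} = 1463$ ($X{\left(L \right)} = 7 \cdot 209 = 1463$)
$U{\left(V \right)} = \frac{V}{8} + \frac{V^{2}}{8}$ ($U{\left(V \right)} = \frac{V V + V}{8} = \frac{V^{2} + V}{8} = \frac{V + V^{2}}{8} = \frac{V}{8} + \frac{V^{2}}{8}$)
$\sqrt{X{\left(- \frac{154}{-144} \right)} + U{\left(g \right)}} = \sqrt{1463 + \frac{1}{8} \left(-193\right) \left(1 - 193\right)} = \sqrt{1463 + \frac{1}{8} \left(-193\right) \left(-192\right)} = \sqrt{1463 + 4632} = \sqrt{6095}$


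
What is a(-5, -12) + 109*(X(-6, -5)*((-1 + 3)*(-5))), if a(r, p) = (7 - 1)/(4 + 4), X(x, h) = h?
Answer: 21803/4 ≈ 5450.8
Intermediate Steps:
a(r, p) = 3/4 (a(r, p) = 6/8 = 6*(1/8) = 3/4)
a(-5, -12) + 109*(X(-6, -5)*((-1 + 3)*(-5))) = 3/4 + 109*(-5*(-1 + 3)*(-5)) = 3/4 + 109*(-10*(-5)) = 3/4 + 109*(-5*(-10)) = 3/4 + 109*50 = 3/4 + 5450 = 21803/4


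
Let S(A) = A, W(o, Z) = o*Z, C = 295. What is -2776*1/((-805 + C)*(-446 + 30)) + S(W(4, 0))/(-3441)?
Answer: -347/26520 ≈ -0.013084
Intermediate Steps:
W(o, Z) = Z*o
-2776*1/((-805 + C)*(-446 + 30)) + S(W(4, 0))/(-3441) = -2776*1/((-805 + 295)*(-446 + 30)) + (0*4)/(-3441) = -2776/((-416*(-510))) + 0*(-1/3441) = -2776/212160 + 0 = -2776*1/212160 + 0 = -347/26520 + 0 = -347/26520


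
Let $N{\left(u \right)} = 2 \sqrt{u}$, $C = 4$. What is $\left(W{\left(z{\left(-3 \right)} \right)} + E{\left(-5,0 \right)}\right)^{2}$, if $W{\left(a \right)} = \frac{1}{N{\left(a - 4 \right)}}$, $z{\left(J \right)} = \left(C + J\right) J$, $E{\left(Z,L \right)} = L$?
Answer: $- \frac{1}{28} \approx -0.035714$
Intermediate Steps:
$z{\left(J \right)} = J \left(4 + J\right)$ ($z{\left(J \right)} = \left(4 + J\right) J = J \left(4 + J\right)$)
$W{\left(a \right)} = \frac{1}{2 \sqrt{-4 + a}}$ ($W{\left(a \right)} = \frac{1}{2 \sqrt{a - 4}} = \frac{1}{2 \sqrt{-4 + a}}$)
$\left(W{\left(z{\left(-3 \right)} \right)} + E{\left(-5,0 \right)}\right)^{2} = \left(\frac{1}{2 \sqrt{-4 - 3 \left(4 - 3\right)}} + 0\right)^{2} = \left(\frac{1}{2 \sqrt{-4 - 3}} + 0\right)^{2} = \left(\frac{1}{2 i \sqrt{7}} + 0\right)^{2} = \left(\frac{\left(- \frac{1}{7}\right) i \sqrt{7}}{2} + 0\right)^{2} = \left(- \frac{i \sqrt{7}}{14} + 0\right)^{2} = \left(- \frac{i \sqrt{7}}{14}\right)^{2} = - \frac{1}{28}$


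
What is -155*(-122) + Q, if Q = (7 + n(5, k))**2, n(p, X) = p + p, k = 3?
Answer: 19199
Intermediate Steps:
n(p, X) = 2*p
Q = 289 (Q = (7 + 2*5)**2 = (7 + 10)**2 = 17**2 = 289)
-155*(-122) + Q = -155*(-122) + 289 = 18910 + 289 = 19199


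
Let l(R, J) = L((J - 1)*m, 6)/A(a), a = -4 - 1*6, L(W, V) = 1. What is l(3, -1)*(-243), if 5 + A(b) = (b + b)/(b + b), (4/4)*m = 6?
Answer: 243/4 ≈ 60.750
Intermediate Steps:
m = 6
a = -10 (a = -4 - 6 = -10)
A(b) = -4 (A(b) = -5 + (b + b)/(b + b) = -5 + (2*b)/((2*b)) = -5 + (2*b)*(1/(2*b)) = -5 + 1 = -4)
l(R, J) = -1/4 (l(R, J) = 1/(-4) = 1*(-1/4) = -1/4)
l(3, -1)*(-243) = -1/4*(-243) = 243/4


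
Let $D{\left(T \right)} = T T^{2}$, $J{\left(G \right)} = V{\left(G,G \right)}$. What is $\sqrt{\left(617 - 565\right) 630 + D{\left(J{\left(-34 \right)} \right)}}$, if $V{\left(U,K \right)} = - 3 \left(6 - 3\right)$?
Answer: $3 \sqrt{3559} \approx 178.97$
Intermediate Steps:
$V{\left(U,K \right)} = -9$ ($V{\left(U,K \right)} = \left(-3\right) 3 = -9$)
$J{\left(G \right)} = -9$
$D{\left(T \right)} = T^{3}$
$\sqrt{\left(617 - 565\right) 630 + D{\left(J{\left(-34 \right)} \right)}} = \sqrt{\left(617 - 565\right) 630 + \left(-9\right)^{3}} = \sqrt{52 \cdot 630 - 729} = \sqrt{32760 - 729} = \sqrt{32031} = 3 \sqrt{3559}$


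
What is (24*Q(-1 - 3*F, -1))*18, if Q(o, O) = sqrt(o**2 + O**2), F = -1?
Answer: 432*sqrt(5) ≈ 965.98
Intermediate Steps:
Q(o, O) = sqrt(O**2 + o**2)
(24*Q(-1 - 3*F, -1))*18 = (24*sqrt((-1)**2 + (-1 - 3*(-1))**2))*18 = (24*sqrt(1 + (-1 + 3)**2))*18 = (24*sqrt(1 + 2**2))*18 = (24*sqrt(1 + 4))*18 = (24*sqrt(5))*18 = 432*sqrt(5)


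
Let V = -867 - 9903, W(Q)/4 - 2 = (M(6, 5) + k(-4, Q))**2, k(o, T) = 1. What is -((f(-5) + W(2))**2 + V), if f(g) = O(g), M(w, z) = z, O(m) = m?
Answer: -10839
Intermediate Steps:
f(g) = g
W(Q) = 152 (W(Q) = 8 + 4*(5 + 1)**2 = 8 + 4*6**2 = 8 + 4*36 = 8 + 144 = 152)
V = -10770
-((f(-5) + W(2))**2 + V) = -((-5 + 152)**2 - 10770) = -(147**2 - 10770) = -(21609 - 10770) = -1*10839 = -10839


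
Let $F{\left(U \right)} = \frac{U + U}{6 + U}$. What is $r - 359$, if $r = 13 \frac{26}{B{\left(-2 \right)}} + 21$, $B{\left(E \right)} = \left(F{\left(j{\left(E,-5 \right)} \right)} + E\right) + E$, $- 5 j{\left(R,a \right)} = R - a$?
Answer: $- \frac{7943}{19} \approx -418.05$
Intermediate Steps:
$j{\left(R,a \right)} = - \frac{R}{5} + \frac{a}{5}$ ($j{\left(R,a \right)} = - \frac{R - a}{5} = - \frac{R}{5} + \frac{a}{5}$)
$F{\left(U \right)} = \frac{2 U}{6 + U}$
$B{\left(E \right)} = 2 E + \frac{2 \left(-1 - \frac{E}{5}\right)}{5 - \frac{E}{5}}$ ($B{\left(E \right)} = \left(\frac{2 \left(- \frac{E}{5} + \frac{1}{5} \left(-5\right)\right)}{6 - \left(1 + \frac{E}{5}\right)} + E\right) + E = \left(\frac{2 \left(- \frac{E}{5} - 1\right)}{6 - \left(1 + \frac{E}{5}\right)} + E\right) + E = \left(\frac{2 \left(-1 - \frac{E}{5}\right)}{6 - \left(1 + \frac{E}{5}\right)} + E\right) + E = \left(\frac{2 \left(-1 - \frac{E}{5}\right)}{5 - \frac{E}{5}} + E\right) + E = \left(E + \frac{2 \left(-1 - \frac{E}{5}\right)}{5 - \frac{E}{5}}\right) + E = 2 E + \frac{2 \left(-1 - \frac{E}{5}\right)}{5 - \frac{E}{5}}$)
$r = - \frac{1122}{19}$ ($r = 13 \frac{26}{2 \frac{1}{-25 - 2} \left(5 + \left(-2\right)^{2} - -48\right)} + 21 = 13 \frac{26}{2 \frac{1}{-27} \left(5 + 4 + 48\right)} + 21 = 13 \frac{26}{2 \left(- \frac{1}{27}\right) 57} + 21 = 13 \frac{26}{- \frac{38}{9}} + 21 = 13 \cdot 26 \left(- \frac{9}{38}\right) + 21 = 13 \left(- \frac{117}{19}\right) + 21 = - \frac{1521}{19} + 21 = - \frac{1122}{19} \approx -59.053$)
$r - 359 = - \frac{1122}{19} - 359 = - \frac{7943}{19}$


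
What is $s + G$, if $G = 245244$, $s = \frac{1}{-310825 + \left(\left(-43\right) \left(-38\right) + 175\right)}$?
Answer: $\frac{75784319903}{309016} \approx 2.4524 \cdot 10^{5}$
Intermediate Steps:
$s = - \frac{1}{309016}$ ($s = \frac{1}{-310825 + \left(1634 + 175\right)} = \frac{1}{-310825 + 1809} = \frac{1}{-309016} = - \frac{1}{309016} \approx -3.2361 \cdot 10^{-6}$)
$s + G = - \frac{1}{309016} + 245244 = \frac{75784319903}{309016}$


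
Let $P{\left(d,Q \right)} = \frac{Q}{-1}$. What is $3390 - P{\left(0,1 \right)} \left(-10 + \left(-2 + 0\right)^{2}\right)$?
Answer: $3384$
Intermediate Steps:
$P{\left(d,Q \right)} = - Q$ ($P{\left(d,Q \right)} = Q \left(-1\right) = - Q$)
$3390 - P{\left(0,1 \right)} \left(-10 + \left(-2 + 0\right)^{2}\right) = 3390 - \left(-1\right) 1 \left(-10 + \left(-2 + 0\right)^{2}\right) = 3390 - - (-10 + \left(-2\right)^{2}) = 3390 - - (-10 + 4) = 3390 - \left(-1\right) \left(-6\right) = 3390 - 6 = 3384$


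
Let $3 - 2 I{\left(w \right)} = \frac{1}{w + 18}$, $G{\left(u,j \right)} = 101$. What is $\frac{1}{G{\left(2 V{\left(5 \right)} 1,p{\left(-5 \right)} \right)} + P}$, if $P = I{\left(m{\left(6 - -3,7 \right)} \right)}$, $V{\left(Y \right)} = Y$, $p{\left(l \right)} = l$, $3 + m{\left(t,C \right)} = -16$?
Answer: $\frac{1}{103} \approx 0.0097087$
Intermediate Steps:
$m{\left(t,C \right)} = -19$ ($m{\left(t,C \right)} = -3 - 16 = -19$)
$I{\left(w \right)} = \frac{3}{2} - \frac{1}{2 \left(18 + w\right)}$ ($I{\left(w \right)} = \frac{3}{2} - \frac{1}{2 \left(w + 18\right)} = \frac{3}{2} - \frac{1}{2 \left(18 + w\right)}$)
$P = 2$ ($P = \frac{53 + 3 \left(-19\right)}{2 \left(18 - 19\right)} = \frac{53 - 57}{2 \left(-1\right)} = \frac{1}{2} \left(-1\right) \left(-4\right) = 2$)
$\frac{1}{G{\left(2 V{\left(5 \right)} 1,p{\left(-5 \right)} \right)} + P} = \frac{1}{101 + 2} = \frac{1}{103}$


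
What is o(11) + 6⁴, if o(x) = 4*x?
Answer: 1340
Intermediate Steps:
o(11) + 6⁴ = 4*11 + 6⁴ = 44 + 1296 = 1340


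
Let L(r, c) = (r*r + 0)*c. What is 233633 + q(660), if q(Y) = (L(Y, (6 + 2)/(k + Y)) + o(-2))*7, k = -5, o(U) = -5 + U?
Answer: 35478224/131 ≈ 2.7083e+5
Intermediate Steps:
L(r, c) = c*r**2 (L(r, c) = (r**2 + 0)*c = r**2*c = c*r**2)
q(Y) = -49 + 56*Y**2/(-5 + Y) (q(Y) = (((6 + 2)/(-5 + Y))*Y**2 + (-5 - 2))*7 = ((8/(-5 + Y))*Y**2 - 7)*7 = (8*Y**2/(-5 + Y) - 7)*7 = (-7 + 8*Y**2/(-5 + Y))*7 = -49 + 56*Y**2/(-5 + Y))
233633 + q(660) = 233633 + 7*(35 - 7*660 + 8*660**2)/(-5 + 660) = 233633 + 7*(35 - 4620 + 8*435600)/655 = 233633 + 7*(1/655)*(35 - 4620 + 3484800) = 233633 + 7*(1/655)*3480215 = 233633 + 4872301/131 = 35478224/131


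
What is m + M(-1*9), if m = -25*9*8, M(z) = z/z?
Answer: -1799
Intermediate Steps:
M(z) = 1
m = -1800 (m = -225*8 = -1800)
m + M(-1*9) = -1800 + 1 = -1799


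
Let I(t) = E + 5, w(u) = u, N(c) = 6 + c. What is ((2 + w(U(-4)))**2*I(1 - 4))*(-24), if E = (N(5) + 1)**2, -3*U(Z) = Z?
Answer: -119200/3 ≈ -39733.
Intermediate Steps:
U(Z) = -Z/3
E = 144 (E = ((6 + 5) + 1)**2 = (11 + 1)**2 = 12**2 = 144)
I(t) = 149 (I(t) = 144 + 5 = 149)
((2 + w(U(-4)))**2*I(1 - 4))*(-24) = ((2 - 1/3*(-4))**2*149)*(-24) = ((2 + 4/3)**2*149)*(-24) = ((10/3)**2*149)*(-24) = ((100/9)*149)*(-24) = (14900/9)*(-24) = -119200/3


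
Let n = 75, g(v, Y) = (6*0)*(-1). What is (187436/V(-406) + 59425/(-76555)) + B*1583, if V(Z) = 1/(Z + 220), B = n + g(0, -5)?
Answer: -531971076266/15311 ≈ -3.4744e+7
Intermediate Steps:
g(v, Y) = 0 (g(v, Y) = 0*(-1) = 0)
B = 75 (B = 75 + 0 = 75)
V(Z) = 1/(220 + Z)
(187436/V(-406) + 59425/(-76555)) + B*1583 = (187436/(1/(220 - 406)) + 59425/(-76555)) + 75*1583 = (187436/(1/(-186)) + 59425*(-1/76555)) + 118725 = (187436/(-1/186) - 11885/15311) + 118725 = (187436*(-186) - 11885/15311) + 118725 = (-34863096 - 11885/15311) + 118725 = -533788874741/15311 + 118725 = -531971076266/15311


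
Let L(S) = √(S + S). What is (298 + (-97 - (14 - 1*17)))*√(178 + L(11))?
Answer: 204*√(178 + √22) ≈ 2757.3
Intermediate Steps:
L(S) = √2*√S (L(S) = √(2*S) = √2*√S)
(298 + (-97 - (14 - 1*17)))*√(178 + L(11)) = (298 + (-97 - (14 - 1*17)))*√(178 + √2*√11) = (298 + (-97 - (14 - 17)))*√(178 + √22) = (298 + (-97 - 1*(-3)))*√(178 + √22) = (298 + (-97 + 3))*√(178 + √22) = (298 - 94)*√(178 + √22) = 204*√(178 + √22)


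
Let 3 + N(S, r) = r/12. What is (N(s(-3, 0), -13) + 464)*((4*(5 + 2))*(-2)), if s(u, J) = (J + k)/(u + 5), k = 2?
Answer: -77266/3 ≈ -25755.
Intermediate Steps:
s(u, J) = (2 + J)/(5 + u) (s(u, J) = (J + 2)/(u + 5) = (2 + J)/(5 + u))
N(S, r) = -3 + r/12
(N(s(-3, 0), -13) + 464)*((4*(5 + 2))*(-2)) = ((-3 + (1/12)*(-13)) + 464)*((4*(5 + 2))*(-2)) = ((-3 - 13/12) + 464)*((4*7)*(-2)) = (-49/12 + 464)*(28*(-2)) = (5519/12)*(-56) = -77266/3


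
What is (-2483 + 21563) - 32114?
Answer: -13034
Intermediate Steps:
(-2483 + 21563) - 32114 = 19080 - 32114 = -13034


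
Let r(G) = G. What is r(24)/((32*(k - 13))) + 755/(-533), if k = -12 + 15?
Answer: -31799/21320 ≈ -1.4915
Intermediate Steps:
k = 3
r(24)/((32*(k - 13))) + 755/(-533) = 24/((32*(3 - 13))) + 755/(-533) = 24/((32*(-10))) + 755*(-1/533) = 24/(-320) - 755/533 = 24*(-1/320) - 755/533 = -3/40 - 755/533 = -31799/21320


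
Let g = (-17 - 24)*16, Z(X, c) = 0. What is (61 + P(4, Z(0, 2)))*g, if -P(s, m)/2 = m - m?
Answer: -40016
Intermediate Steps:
P(s, m) = 0 (P(s, m) = -2*(m - m) = -2*0 = 0)
g = -656 (g = -41*16 = -656)
(61 + P(4, Z(0, 2)))*g = (61 + 0)*(-656) = 61*(-656) = -40016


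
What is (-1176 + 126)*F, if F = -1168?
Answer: 1226400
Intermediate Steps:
(-1176 + 126)*F = (-1176 + 126)*(-1168) = -1050*(-1168) = 1226400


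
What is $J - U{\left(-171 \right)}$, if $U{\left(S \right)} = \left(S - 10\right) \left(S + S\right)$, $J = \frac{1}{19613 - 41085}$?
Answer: $- \frac{1329159745}{21472} \approx -61902.0$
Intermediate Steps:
$J = - \frac{1}{21472}$ ($J = \frac{1}{-21472} = - \frac{1}{21472} \approx -4.6572 \cdot 10^{-5}$)
$U{\left(S \right)} = 2 S \left(-10 + S\right)$ ($U{\left(S \right)} = \left(-10 + S\right) 2 S = 2 S \left(-10 + S\right)$)
$J - U{\left(-171 \right)} = - \frac{1}{21472} - 2 \left(-171\right) \left(-10 - 171\right) = - \frac{1}{21472} - 2 \left(-171\right) \left(-181\right) = - \frac{1}{21472} - 61902 = - \frac{1329159745}{21472}$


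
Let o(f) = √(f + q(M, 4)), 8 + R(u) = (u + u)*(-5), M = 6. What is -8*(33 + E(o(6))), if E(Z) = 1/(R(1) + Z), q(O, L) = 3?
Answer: -3952/15 ≈ -263.47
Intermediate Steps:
R(u) = -8 - 10*u (R(u) = -8 + (u + u)*(-5) = -8 + (2*u)*(-5) = -8 - 10*u)
o(f) = √(3 + f) (o(f) = √(f + 3) = √(3 + f))
E(Z) = 1/(-18 + Z) (E(Z) = 1/((-8 - 10*1) + Z) = 1/((-8 - 10) + Z) = 1/(-18 + Z))
-8*(33 + E(o(6))) = -8*(33 + 1/(-18 + √(3 + 6))) = -8*(33 + 1/(-18 + √9)) = -8*(33 + 1/(-18 + 3)) = -8*(33 + 1/(-15)) = -8*(33 - 1/15) = -8*494/15 = -3952/15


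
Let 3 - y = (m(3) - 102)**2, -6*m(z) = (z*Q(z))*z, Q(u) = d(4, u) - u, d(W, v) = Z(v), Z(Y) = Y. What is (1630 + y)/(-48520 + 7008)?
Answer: 8771/41512 ≈ 0.21129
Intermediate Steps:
d(W, v) = v
Q(u) = 0 (Q(u) = u - u = 0)
m(z) = 0 (m(z) = -z*0*z/6 = -0*z = -1/6*0 = 0)
y = -10401 (y = 3 - (0 - 102)**2 = 3 - 1*(-102)**2 = 3 - 1*10404 = 3 - 10404 = -10401)
(1630 + y)/(-48520 + 7008) = (1630 - 10401)/(-48520 + 7008) = -8771/(-41512) = -8771*(-1/41512) = 8771/41512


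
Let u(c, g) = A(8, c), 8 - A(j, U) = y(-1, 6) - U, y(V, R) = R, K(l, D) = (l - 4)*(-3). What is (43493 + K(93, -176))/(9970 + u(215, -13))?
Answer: 43226/10187 ≈ 4.2432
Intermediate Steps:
K(l, D) = 12 - 3*l (K(l, D) = (-4 + l)*(-3) = 12 - 3*l)
A(j, U) = 2 + U (A(j, U) = 8 - (6 - U) = 8 + (-6 + U) = 2 + U)
u(c, g) = 2 + c
(43493 + K(93, -176))/(9970 + u(215, -13)) = (43493 + (12 - 3*93))/(9970 + (2 + 215)) = (43493 + (12 - 279))/(9970 + 217) = (43493 - 267)/10187 = 43226*(1/10187) = 43226/10187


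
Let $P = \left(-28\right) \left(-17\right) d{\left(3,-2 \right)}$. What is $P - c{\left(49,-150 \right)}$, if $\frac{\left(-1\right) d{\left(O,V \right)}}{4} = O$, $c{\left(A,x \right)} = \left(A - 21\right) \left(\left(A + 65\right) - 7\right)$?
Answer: $-8708$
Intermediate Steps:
$c{\left(A,x \right)} = \left(-21 + A\right) \left(58 + A\right)$ ($c{\left(A,x \right)} = \left(-21 + A\right) \left(\left(65 + A\right) - 7\right) = \left(-21 + A\right) \left(58 + A\right)$)
$d{\left(O,V \right)} = - 4 O$
$P = -5712$ ($P = \left(-28\right) \left(-17\right) \left(\left(-4\right) 3\right) = 476 \left(-12\right) = -5712$)
$P - c{\left(49,-150 \right)} = -5712 - \left(-1218 + 49^{2} + 37 \cdot 49\right) = -5712 - \left(-1218 + 2401 + 1813\right) = -5712 - 2996 = -8708$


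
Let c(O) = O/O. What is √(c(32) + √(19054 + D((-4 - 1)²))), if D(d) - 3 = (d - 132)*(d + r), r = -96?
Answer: √(1 + √26654) ≈ 12.816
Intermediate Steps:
c(O) = 1
D(d) = 3 + (-132 + d)*(-96 + d) (D(d) = 3 + (d - 132)*(d - 96) = 3 + (-132 + d)*(-96 + d))
√(c(32) + √(19054 + D((-4 - 1)²))) = √(1 + √(19054 + (12675 + ((-4 - 1)²)² - 228*(-4 - 1)²))) = √(1 + √(19054 + (12675 + ((-5)²)² - 228*(-5)²))) = √(1 + √(19054 + (12675 + 25² - 228*25))) = √(1 + √(19054 + (12675 + 625 - 5700))) = √(1 + √(19054 + 7600)) = √(1 + √26654)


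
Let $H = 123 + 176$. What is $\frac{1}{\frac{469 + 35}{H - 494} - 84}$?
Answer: $- \frac{65}{5628} \approx -0.011549$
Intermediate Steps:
$H = 299$
$\frac{1}{\frac{469 + 35}{H - 494} - 84} = \frac{1}{\frac{469 + 35}{299 - 494} - 84} = \frac{1}{\frac{504}{-195} - 84} = \frac{1}{504 \left(- \frac{1}{195}\right) - 84} = \frac{1}{- \frac{168}{65} - 84} = \frac{1}{- \frac{5628}{65}} = - \frac{65}{5628}$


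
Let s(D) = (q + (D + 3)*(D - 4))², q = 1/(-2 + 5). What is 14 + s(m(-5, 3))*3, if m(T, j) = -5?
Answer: 3067/3 ≈ 1022.3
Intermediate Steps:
q = ⅓ (q = 1/3 = ⅓ ≈ 0.33333)
s(D) = (⅓ + (-4 + D)*(3 + D))² (s(D) = (⅓ + (D + 3)*(D - 4))² = (⅓ + (3 + D)*(-4 + D))² = (⅓ + (-4 + D)*(3 + D))²)
14 + s(m(-5, 3))*3 = 14 + ((-35 - 3*(-5) + 3*(-5)²)²/9)*3 = 14 + ((-35 + 15 + 3*25)²/9)*3 = 14 + ((-35 + 15 + 75)²/9)*3 = 14 + ((⅑)*55²)*3 = 14 + ((⅑)*3025)*3 = 14 + (3025/9)*3 = 14 + 3025/3 = 3067/3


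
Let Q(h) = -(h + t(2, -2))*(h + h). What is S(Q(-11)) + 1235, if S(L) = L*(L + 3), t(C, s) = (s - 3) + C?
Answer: 95175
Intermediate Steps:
t(C, s) = -3 + C + s (t(C, s) = (-3 + s) + C = -3 + C + s)
Q(h) = -2*h*(-3 + h) (Q(h) = -(h + (-3 + 2 - 2))*(h + h) = -(h - 3)*2*h = -(-3 + h)*2*h = -2*h*(-3 + h))
S(L) = L*(3 + L)
S(Q(-11)) + 1235 = (2*(-11)*(3 - 1*(-11)))*(3 + 2*(-11)*(3 - 1*(-11))) + 1235 = (2*(-11)*(3 + 11))*(3 + 2*(-11)*(3 + 11)) + 1235 = (2*(-11)*14)*(3 + 2*(-11)*14) + 1235 = -308*(3 - 308) + 1235 = -308*(-305) + 1235 = 93940 + 1235 = 95175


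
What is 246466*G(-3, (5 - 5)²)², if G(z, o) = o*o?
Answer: 0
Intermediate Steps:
G(z, o) = o²
246466*G(-3, (5 - 5)²)² = 246466*(((5 - 5)²)²)² = 246466*((0²)²)² = 246466*(0²)² = 246466*0² = 246466*0 = 0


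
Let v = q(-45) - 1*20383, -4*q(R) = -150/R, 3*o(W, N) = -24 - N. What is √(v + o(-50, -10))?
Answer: 11*I*√674/2 ≈ 142.79*I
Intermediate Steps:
o(W, N) = -8 - N/3 (o(W, N) = (-24 - N)/3 = -8 - N/3)
q(R) = 75/(2*R) (q(R) = -(-75)/(2*R) = 75/(2*R))
v = -122303/6 (v = (75/2)/(-45) - 1*20383 = (75/2)*(-1/45) - 20383 = -⅚ - 20383 = -122303/6 ≈ -20384.)
√(v + o(-50, -10)) = √(-122303/6 + (-8 - ⅓*(-10))) = √(-122303/6 + (-8 + 10/3)) = √(-122303/6 - 14/3) = √(-40777/2) = 11*I*√674/2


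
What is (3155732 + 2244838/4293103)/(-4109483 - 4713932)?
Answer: -13547884761234/37879829406745 ≈ -0.35765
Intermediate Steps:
(3155732 + 2244838/4293103)/(-4109483 - 4713932) = (3155732 + 2244838*(1/4293103))/(-8823415) = (3155732 + 2244838/4293103)*(-1/8823415) = (13547884761234/4293103)*(-1/8823415) = -13547884761234/37879829406745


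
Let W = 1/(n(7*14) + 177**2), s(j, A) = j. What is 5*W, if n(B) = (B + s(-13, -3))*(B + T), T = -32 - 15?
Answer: 5/35664 ≈ 0.00014020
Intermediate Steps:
T = -47
n(B) = (-47 + B)*(-13 + B) (n(B) = (B - 13)*(B - 47) = (-13 + B)*(-47 + B) = (-47 + B)*(-13 + B))
W = 1/35664 (W = 1/((611 + (7*14)**2 - 420*14) + 177**2) = 1/((611 + 98**2 - 60*98) + 31329) = 1/((611 + 9604 - 5880) + 31329) = 1/(4335 + 31329) = 1/35664 ≈ 2.8039e-5)
5*W = 5*(1/35664) = 5/35664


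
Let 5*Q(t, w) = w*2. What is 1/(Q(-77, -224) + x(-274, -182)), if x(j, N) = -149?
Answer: -5/1193 ≈ -0.0041911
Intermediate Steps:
Q(t, w) = 2*w/5 (Q(t, w) = (w*2)/5 = (2*w)/5 = 2*w/5)
1/(Q(-77, -224) + x(-274, -182)) = 1/((⅖)*(-224) - 149) = 1/(-448/5 - 149) = 1/(-1193/5) = -5/1193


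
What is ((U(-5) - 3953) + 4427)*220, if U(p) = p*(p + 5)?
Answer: 104280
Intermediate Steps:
U(p) = p*(5 + p)
((U(-5) - 3953) + 4427)*220 = ((-5*(5 - 5) - 3953) + 4427)*220 = ((-5*0 - 3953) + 4427)*220 = ((0 - 3953) + 4427)*220 = (-3953 + 4427)*220 = 474*220 = 104280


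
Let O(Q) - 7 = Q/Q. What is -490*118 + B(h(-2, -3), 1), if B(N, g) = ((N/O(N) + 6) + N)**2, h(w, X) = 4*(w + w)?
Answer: -57676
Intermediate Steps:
h(w, X) = 8*w (h(w, X) = 4*(2*w) = 8*w)
O(Q) = 8 (O(Q) = 7 + Q/Q = 7 + 1 = 8)
B(N, g) = (6 + 9*N/8)**2 (B(N, g) = ((N/8 + 6) + N)**2 = ((6 + N/8) + N)**2 = (6 + 9*N/8)**2)
-490*118 + B(h(-2, -3), 1) = -490*118 + 9*(16 + 3*(8*(-2)))**2/64 = -57820 + 9*(16 + 3*(-16))**2/64 = -57820 + 9*(16 - 48)**2/64 = -57820 + (9/64)*(-32)**2 = -57820 + (9/64)*1024 = -57820 + 144 = -57676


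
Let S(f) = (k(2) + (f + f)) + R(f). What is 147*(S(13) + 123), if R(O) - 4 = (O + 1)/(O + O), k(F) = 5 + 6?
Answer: 314433/13 ≈ 24187.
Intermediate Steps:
k(F) = 11
R(O) = 4 + (1 + O)/(2*O) (R(O) = 4 + (O + 1)/(O + O) = 4 + (1 + O)/((2*O)) = 4 + (1 + O)*(1/(2*O)) = 4 + (1 + O)/(2*O))
S(f) = 11 + 2*f + (1 + 9*f)/(2*f) (S(f) = (11 + (f + f)) + (1 + 9*f)/(2*f) = (11 + 2*f) + (1 + 9*f)/(2*f) = 11 + 2*f + (1 + 9*f)/(2*f))
147*(S(13) + 123) = 147*((31/2 + (½)/13 + 2*13) + 123) = 147*((31/2 + (½)*(1/13) + 26) + 123) = 147*((31/2 + 1/26 + 26) + 123) = 147*(540/13 + 123) = 147*(2139/13) = 314433/13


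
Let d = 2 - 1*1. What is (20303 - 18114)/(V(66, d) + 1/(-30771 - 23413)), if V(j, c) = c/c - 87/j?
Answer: -1304696536/189655 ≈ -6879.3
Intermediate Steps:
d = 1 (d = 2 - 1 = 1)
V(j, c) = 1 - 87/j
(20303 - 18114)/(V(66, d) + 1/(-30771 - 23413)) = (20303 - 18114)/((-87 + 66)/66 + 1/(-30771 - 23413)) = 2189/((1/66)*(-21) + 1/(-54184)) = 2189/(-7/22 - 1/54184) = 2189/(-189655/596024) = 2189*(-596024/189655) = -1304696536/189655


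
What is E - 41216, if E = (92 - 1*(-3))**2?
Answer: -32191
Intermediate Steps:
E = 9025 (E = (92 + 3)**2 = 95**2 = 9025)
E - 41216 = 9025 - 41216 = -32191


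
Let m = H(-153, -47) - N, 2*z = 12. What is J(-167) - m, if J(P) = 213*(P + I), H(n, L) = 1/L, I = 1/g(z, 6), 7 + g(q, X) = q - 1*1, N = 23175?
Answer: -1175233/94 ≈ -12502.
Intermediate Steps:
z = 6 (z = (1/2)*12 = 6)
g(q, X) = -8 + q (g(q, X) = -7 + (q - 1*1) = -7 + (q - 1) = -7 + (-1 + q) = -8 + q)
I = -1/2 (I = 1/(-8 + 6) = 1/(-2) = -1/2 ≈ -0.50000)
J(P) = -213/2 + 213*P (J(P) = 213*(P - 1/2) = 213*(-1/2 + P) = -213/2 + 213*P)
m = -1089226/47 (m = 1/(-47) - 1*23175 = -1/47 - 23175 = -1089226/47 ≈ -23175.)
J(-167) - m = (-213/2 + 213*(-167)) - 1*(-1089226/47) = (-213/2 - 35571) + 1089226/47 = -71355/2 + 1089226/47 = -1175233/94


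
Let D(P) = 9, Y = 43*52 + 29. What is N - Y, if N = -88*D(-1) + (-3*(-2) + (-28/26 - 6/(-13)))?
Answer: -39671/13 ≈ -3051.6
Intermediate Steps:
Y = 2265 (Y = 2236 + 29 = 2265)
N = -10226/13 (N = -88*9 + (-3*(-2) + (-28/26 - 6/(-13))) = -792 + (6 + (-28*1/26 - 6*(-1/13))) = -792 + (6 + (-14/13 + 6/13)) = -792 + (6 - 8/13) = -792 + 70/13 = -10226/13 ≈ -786.62)
N - Y = -10226/13 - 1*2265 = -10226/13 - 2265 = -39671/13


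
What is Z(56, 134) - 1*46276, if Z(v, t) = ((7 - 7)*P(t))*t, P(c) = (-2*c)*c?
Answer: -46276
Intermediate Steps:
P(c) = -2*c**2
Z(v, t) = 0 (Z(v, t) = ((7 - 7)*(-2*t**2))*t = (0*(-2*t**2))*t = 0*t = 0)
Z(56, 134) - 1*46276 = 0 - 1*46276 = 0 - 46276 = -46276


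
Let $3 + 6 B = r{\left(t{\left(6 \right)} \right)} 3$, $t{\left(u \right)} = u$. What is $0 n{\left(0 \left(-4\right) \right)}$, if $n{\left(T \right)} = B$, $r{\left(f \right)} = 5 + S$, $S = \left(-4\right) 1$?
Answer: $0$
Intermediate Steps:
$S = -4$
$r{\left(f \right)} = 1$ ($r{\left(f \right)} = 5 - 4 = 1$)
$B = 0$ ($B = - \frac{1}{2} + \frac{1 \cdot 3}{6} = - \frac{1}{2} + \frac{1}{6} \cdot 3 = - \frac{1}{2} + \frac{1}{2} = 0$)
$n{\left(T \right)} = 0$
$0 n{\left(0 \left(-4\right) \right)} = 0 \cdot 0 = 0$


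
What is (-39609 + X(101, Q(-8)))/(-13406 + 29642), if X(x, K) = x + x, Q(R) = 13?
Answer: -39407/16236 ≈ -2.4271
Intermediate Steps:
X(x, K) = 2*x
(-39609 + X(101, Q(-8)))/(-13406 + 29642) = (-39609 + 2*101)/(-13406 + 29642) = (-39609 + 202)/16236 = -39407*1/16236 = -39407/16236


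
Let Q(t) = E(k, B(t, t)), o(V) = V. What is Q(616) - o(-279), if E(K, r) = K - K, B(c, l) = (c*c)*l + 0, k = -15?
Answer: 279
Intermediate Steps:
B(c, l) = l*c**2 (B(c, l) = c**2*l + 0 = l*c**2 + 0 = l*c**2)
E(K, r) = 0
Q(t) = 0
Q(616) - o(-279) = 0 - 1*(-279) = 0 + 279 = 279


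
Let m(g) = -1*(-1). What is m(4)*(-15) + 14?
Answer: -1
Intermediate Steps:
m(g) = 1
m(4)*(-15) + 14 = 1*(-15) + 14 = -15 + 14 = -1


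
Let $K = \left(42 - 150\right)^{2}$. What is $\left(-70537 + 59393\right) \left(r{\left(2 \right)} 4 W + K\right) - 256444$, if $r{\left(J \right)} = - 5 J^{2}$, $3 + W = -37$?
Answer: $-165900860$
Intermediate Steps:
$K = 11664$ ($K = \left(-108\right)^{2} = 11664$)
$W = -40$ ($W = -3 - 37 = -40$)
$\left(-70537 + 59393\right) \left(r{\left(2 \right)} 4 W + K\right) - 256444 = \left(-70537 + 59393\right) \left(- 5 \cdot 2^{2} \cdot 4 \left(-40\right) + 11664\right) - 256444 = - 11144 \left(\left(-5\right) 4 \cdot 4 \left(-40\right) + 11664\right) - 256444 = - 11144 \left(\left(-20\right) 4 \left(-40\right) + 11664\right) - 256444 = - 11144 \left(\left(-80\right) \left(-40\right) + 11664\right) - 256444 = - 11144 \left(3200 + 11664\right) - 256444 = \left(-11144\right) 14864 - 256444 = -165644416 - 256444 = -165900860$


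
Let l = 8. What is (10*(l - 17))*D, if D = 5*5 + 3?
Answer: -2520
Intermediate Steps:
D = 28 (D = 25 + 3 = 28)
(10*(l - 17))*D = (10*(8 - 17))*28 = (10*(-9))*28 = -90*28 = -2520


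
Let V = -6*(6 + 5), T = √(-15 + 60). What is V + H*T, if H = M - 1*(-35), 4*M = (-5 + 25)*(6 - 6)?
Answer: -66 + 105*√5 ≈ 168.79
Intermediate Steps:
T = 3*√5 (T = √45 = 3*√5 ≈ 6.7082)
V = -66 (V = -6*11 = -66)
M = 0 (M = ((-5 + 25)*(6 - 6))/4 = (20*0)/4 = (¼)*0 = 0)
H = 35 (H = 0 - 1*(-35) = 0 + 35 = 35)
V + H*T = -66 + 35*(3*√5) = -66 + 105*√5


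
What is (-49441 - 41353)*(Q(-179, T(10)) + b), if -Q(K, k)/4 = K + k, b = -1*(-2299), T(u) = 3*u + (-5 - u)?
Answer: -268296270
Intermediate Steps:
T(u) = -5 + 2*u
b = 2299
Q(K, k) = -4*K - 4*k (Q(K, k) = -4*(K + k) = -4*K - 4*k)
(-49441 - 41353)*(Q(-179, T(10)) + b) = (-49441 - 41353)*((-4*(-179) - 4*(-5 + 2*10)) + 2299) = -90794*((716 - 4*(-5 + 20)) + 2299) = -90794*((716 - 4*15) + 2299) = -90794*((716 - 60) + 2299) = -90794*(656 + 2299) = -90794*2955 = -268296270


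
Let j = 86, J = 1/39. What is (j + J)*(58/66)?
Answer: 8845/117 ≈ 75.598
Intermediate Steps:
J = 1/39 ≈ 0.025641
(j + J)*(58/66) = (86 + 1/39)*(58/66) = 3355*(58*(1/66))/39 = (3355/39)*(29/33) = 8845/117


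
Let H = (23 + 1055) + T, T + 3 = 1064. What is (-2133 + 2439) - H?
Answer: -1833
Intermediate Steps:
T = 1061 (T = -3 + 1064 = 1061)
H = 2139 (H = (23 + 1055) + 1061 = 1078 + 1061 = 2139)
(-2133 + 2439) - H = (-2133 + 2439) - 1*2139 = 306 - 2139 = -1833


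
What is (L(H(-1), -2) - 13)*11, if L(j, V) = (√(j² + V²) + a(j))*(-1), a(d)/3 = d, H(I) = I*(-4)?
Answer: -275 - 22*√5 ≈ -324.19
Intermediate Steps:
H(I) = -4*I
a(d) = 3*d
L(j, V) = -√(V² + j²) - 3*j (L(j, V) = (√(j² + V²) + 3*j)*(-1) = (√(V² + j²) + 3*j)*(-1) = -√(V² + j²) - 3*j)
(L(H(-1), -2) - 13)*11 = ((-√((-2)² + (-4*(-1))²) - (-12)*(-1)) - 13)*11 = ((-√(4 + 4²) - 3*4) - 13)*11 = ((-√(4 + 16) - 12) - 13)*11 = ((-√20 - 12) - 13)*11 = ((-2*√5 - 12) - 13)*11 = ((-12 - 2*√5) - 13)*11 = (-25 - 2*√5)*11 = -275 - 22*√5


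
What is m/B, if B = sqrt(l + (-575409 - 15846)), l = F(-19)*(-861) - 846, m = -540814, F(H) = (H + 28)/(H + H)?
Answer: 540814*I*sqrt(94966598)/7497363 ≈ 702.95*I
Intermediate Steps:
F(H) = (28 + H)/(2*H) (F(H) = (28 + H)/((2*H)) = (28 + H)*(1/(2*H)) = (28 + H)/(2*H))
l = -24399/38 (l = ((1/2)*(28 - 19)/(-19))*(-861) - 846 = ((1/2)*(-1/19)*9)*(-861) - 846 = -9/38*(-861) - 846 = 7749/38 - 846 = -24399/38 ≈ -642.08)
B = 3*I*sqrt(94966598)/38 (B = sqrt(-24399/38 + (-575409 - 15846)) = sqrt(-24399/38 - 591255) = sqrt(-22492089/38) = 3*I*sqrt(94966598)/38 ≈ 769.35*I)
m/B = -540814*(-I*sqrt(94966598)/7497363) = -(-540814)*I*sqrt(94966598)/7497363 = 540814*I*sqrt(94966598)/7497363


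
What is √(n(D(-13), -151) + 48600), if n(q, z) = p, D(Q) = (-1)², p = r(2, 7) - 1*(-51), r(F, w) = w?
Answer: √48658 ≈ 220.59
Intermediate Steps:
p = 58 (p = 7 - 1*(-51) = 7 + 51 = 58)
D(Q) = 1
n(q, z) = 58
√(n(D(-13), -151) + 48600) = √(58 + 48600) = √48658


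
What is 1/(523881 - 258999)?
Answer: 1/264882 ≈ 3.7753e-6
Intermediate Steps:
1/(523881 - 258999) = 1/264882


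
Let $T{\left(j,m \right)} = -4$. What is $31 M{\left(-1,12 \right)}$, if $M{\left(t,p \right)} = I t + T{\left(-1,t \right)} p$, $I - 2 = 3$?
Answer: $-1643$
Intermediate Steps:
$I = 5$ ($I = 2 + 3 = 5$)
$M{\left(t,p \right)} = - 4 p + 5 t$ ($M{\left(t,p \right)} = 5 t - 4 p = - 4 p + 5 t$)
$31 M{\left(-1,12 \right)} = 31 \left(\left(-4\right) 12 + 5 \left(-1\right)\right) = 31 \left(-48 - 5\right) = 31 \left(-53\right) = -1643$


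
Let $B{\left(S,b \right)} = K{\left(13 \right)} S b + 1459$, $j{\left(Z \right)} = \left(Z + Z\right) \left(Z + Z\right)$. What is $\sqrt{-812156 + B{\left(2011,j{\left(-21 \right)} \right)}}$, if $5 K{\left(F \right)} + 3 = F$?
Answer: $\sqrt{6284111} \approx 2506.8$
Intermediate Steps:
$K{\left(F \right)} = - \frac{3}{5} + \frac{F}{5}$
$j{\left(Z \right)} = 4 Z^{2}$ ($j{\left(Z \right)} = 2 Z 2 Z = 4 Z^{2}$)
$B{\left(S,b \right)} = 1459 + 2 S b$ ($B{\left(S,b \right)} = \left(- \frac{3}{5} + \frac{1}{5} \cdot 13\right) S b + 1459 = \left(- \frac{3}{5} + \frac{13}{5}\right) S b + 1459 = 2 S b + 1459 = 1459 + 2 S b$)
$\sqrt{-812156 + B{\left(2011,j{\left(-21 \right)} \right)}} = \sqrt{-812156 + \left(1459 + 2 \cdot 2011 \cdot 4 \left(-21\right)^{2}\right)} = \sqrt{-812156 + \left(1459 + 2 \cdot 2011 \cdot 4 \cdot 441\right)} = \sqrt{-812156 + \left(1459 + 2 \cdot 2011 \cdot 1764\right)} = \sqrt{-812156 + \left(1459 + 7094808\right)} = \sqrt{-812156 + 7096267} = \sqrt{6284111}$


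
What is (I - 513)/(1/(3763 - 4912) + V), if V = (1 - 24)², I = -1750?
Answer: -2600187/607820 ≈ -4.2779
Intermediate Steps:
V = 529 (V = (-23)² = 529)
(I - 513)/(1/(3763 - 4912) + V) = (-1750 - 513)/(1/(3763 - 4912) + 529) = -2263/(1/(-1149) + 529) = -2263/(-1/1149 + 529) = -2263/607820/1149 = -2263*1149/607820 = -2600187/607820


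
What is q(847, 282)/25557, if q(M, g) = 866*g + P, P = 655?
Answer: 34981/3651 ≈ 9.5812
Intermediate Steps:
q(M, g) = 655 + 866*g (q(M, g) = 866*g + 655 = 655 + 866*g)
q(847, 282)/25557 = (655 + 866*282)/25557 = (655 + 244212)*(1/25557) = 244867*(1/25557) = 34981/3651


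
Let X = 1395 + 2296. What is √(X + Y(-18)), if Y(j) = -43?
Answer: 8*√57 ≈ 60.399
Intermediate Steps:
X = 3691
√(X + Y(-18)) = √(3691 - 43) = √3648 = 8*√57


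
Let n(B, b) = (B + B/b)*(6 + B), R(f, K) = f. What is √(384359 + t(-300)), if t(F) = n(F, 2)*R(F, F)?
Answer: I*√39305641 ≈ 6269.4*I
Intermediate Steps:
n(B, b) = (6 + B)*(B + B/b)
t(F) = F²*(18 + 3*F)/2 (t(F) = (F*(6 + F + 2*(6 + F))/2)*F = (F*(½)*(6 + F + (12 + 2*F)))*F = (F*(½)*(18 + 3*F))*F = (F*(18 + 3*F)/2)*F = F²*(18 + 3*F)/2)
√(384359 + t(-300)) = √(384359 + (3/2)*(-300)²*(6 - 300)) = √(384359 + (3/2)*90000*(-294)) = √(384359 - 39690000) = √(-39305641) = I*√39305641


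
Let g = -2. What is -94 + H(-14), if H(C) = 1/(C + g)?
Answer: -1505/16 ≈ -94.063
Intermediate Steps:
H(C) = 1/(-2 + C) (H(C) = 1/(C - 2) = 1/(-2 + C))
-94 + H(-14) = -94 + 1/(-2 - 14) = -94 + 1/(-16) = -94 - 1/16 = -1505/16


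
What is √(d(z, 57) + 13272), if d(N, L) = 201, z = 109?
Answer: 3*√1497 ≈ 116.07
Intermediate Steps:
√(d(z, 57) + 13272) = √(201 + 13272) = √13473 = 3*√1497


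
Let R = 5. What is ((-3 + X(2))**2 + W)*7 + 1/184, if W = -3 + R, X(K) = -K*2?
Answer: 65689/184 ≈ 357.01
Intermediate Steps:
X(K) = -2*K
W = 2 (W = -3 + 5 = 2)
((-3 + X(2))**2 + W)*7 + 1/184 = ((-3 - 2*2)**2 + 2)*7 + 1/184 = ((-3 - 4)**2 + 2)*7 + 1/184 = ((-7)**2 + 2)*7 + 1/184 = (49 + 2)*7 + 1/184 = 51*7 + 1/184 = 357 + 1/184 = 65689/184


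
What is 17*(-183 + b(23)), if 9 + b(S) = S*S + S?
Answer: 6120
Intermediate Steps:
b(S) = -9 + S + S**2 (b(S) = -9 + (S*S + S) = -9 + (S**2 + S) = -9 + (S + S**2) = -9 + S + S**2)
17*(-183 + b(23)) = 17*(-183 + (-9 + 23 + 23**2)) = 17*(-183 + (-9 + 23 + 529)) = 17*(-183 + 543) = 17*360 = 6120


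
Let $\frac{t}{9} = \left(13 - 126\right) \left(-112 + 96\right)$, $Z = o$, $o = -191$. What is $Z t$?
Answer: $-3107952$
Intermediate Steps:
$Z = -191$
$t = 16272$ ($t = 9 \left(13 - 126\right) \left(-112 + 96\right) = 9 \left(\left(-113\right) \left(-16\right)\right) = 9 \cdot 1808 = 16272$)
$Z t = \left(-191\right) 16272 = -3107952$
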